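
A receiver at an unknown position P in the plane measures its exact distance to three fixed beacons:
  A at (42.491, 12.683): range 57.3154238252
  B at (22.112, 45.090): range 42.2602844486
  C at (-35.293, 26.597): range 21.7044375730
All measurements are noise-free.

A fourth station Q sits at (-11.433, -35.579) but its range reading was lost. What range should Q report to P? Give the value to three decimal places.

58.597

eq1: (x − 42.491)² + (y − 12.683)² = 57.3154238252²
eq2: (x − 22.112)² + (y − 45.090)² = 42.2602844486²
eq3: (x + 35.293)² + (y − 26.597)² = 21.7044375730²
eq2−eq3, eq2−eq1 (x²,y² cancel):
  -114.810·x − 36.986·y = 745.796645
  40.758·x − 64.814·y = -2054.831241
det = -114.810·-64.814 − -36.986·40.758 = 8948.770728
x = (745.796645·-64.814 − -36.986·-2054.831241) / 8948.770728 = -13.894428
y = (-114.810·-2054.831241 − 745.796645·40.758) / 8948.770728 = 22.966059
|P − Q| = √((-13.894428 − -11.433)² + (22.966059 − -35.579)²) = 58.596779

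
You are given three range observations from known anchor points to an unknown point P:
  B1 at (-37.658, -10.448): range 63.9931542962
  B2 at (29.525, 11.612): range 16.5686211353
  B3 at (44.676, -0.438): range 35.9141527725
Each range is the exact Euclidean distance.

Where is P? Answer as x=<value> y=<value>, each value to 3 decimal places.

x=17.134 y=22.612

eq1: (x + 37.658)² + (y + 10.448)² = 63.9931542962²
eq2: (x − 29.525)² + (y − 11.612)² = 16.5686211353²
eq3: (x − 44.676)² + (y + 0.438)² = 35.9141527725²
eq1−eq2, eq1−eq3 (x²,y² cancel):
  134.366·x + 44.120·y = 3299.883091
  164.668·x + 20.020·y = 3274.148579
det = 134.366·20.020 − 44.120·164.668 = -4575.144840
x = (3299.883091·20.020 − 44.120·3274.148579) / -4575.144840 = 17.134272
y = (134.366·3274.148579 − 3299.883091·164.668) / -4575.144840 = 22.611503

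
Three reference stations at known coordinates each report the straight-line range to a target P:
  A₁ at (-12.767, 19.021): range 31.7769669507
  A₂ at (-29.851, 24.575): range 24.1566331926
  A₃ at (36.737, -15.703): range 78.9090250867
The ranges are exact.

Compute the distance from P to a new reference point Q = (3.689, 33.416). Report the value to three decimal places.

eq1: (x + 12.767)² + (y − 19.021)² = 31.7769669507²
eq2: (x + 29.851)² + (y − 24.575)² = 24.1566331926²
eq3: (x − 36.737)² + (y + 15.703)² = 78.9090250867²
eq2−eq1, eq2−eq3 (x²,y² cancel):
  34.168·x − 11.108·y = -1396.450797
  133.176·x − 80.556·y = -5541.912761
det = 34.168·-80.556 − -11.108·133.176 = -1273.118400
x = (-1396.450797·-80.556 − -11.108·-5541.912761) / -1273.118400 = -40.006431
y = (34.168·-5541.912761 − -1396.450797·133.176) / -1273.118400 = 2.656739
|P − Q| = √((-40.006431 − 3.689)² + (2.656739 − 33.416)²) = 53.436156

53.436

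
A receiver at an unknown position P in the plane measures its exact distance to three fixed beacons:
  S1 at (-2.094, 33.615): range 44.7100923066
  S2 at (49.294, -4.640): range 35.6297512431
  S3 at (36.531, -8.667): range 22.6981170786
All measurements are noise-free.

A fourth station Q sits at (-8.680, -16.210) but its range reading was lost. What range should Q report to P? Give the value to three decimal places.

eq1: (x + 2.094)² + (y − 33.615)² = 44.7100923066²
eq2: (x − 49.294)² + (y + 4.640)² = 35.6297512431²
eq3: (x − 36.531)² + (y + 8.667)² = 22.6981170786²
eq1−eq3, eq1−eq2 (x²,y² cancel):
  77.250·x − 84.564·y = 1759.065624
  102.776·x − 76.510·y = 2046.588155
det = 77.250·-76.510 − -84.564·102.776 = 2780.752164
x = (1759.065624·-76.510 − -84.564·2046.588155) / 2780.752164 = 13.838547
y = (77.250·2046.588155 − 1759.065624·102.776) / 2780.752164 = -8.159948
|P − Q| = √((13.838547 − -8.680)² + (-8.159948 − -16.210)²) = 23.914186

23.914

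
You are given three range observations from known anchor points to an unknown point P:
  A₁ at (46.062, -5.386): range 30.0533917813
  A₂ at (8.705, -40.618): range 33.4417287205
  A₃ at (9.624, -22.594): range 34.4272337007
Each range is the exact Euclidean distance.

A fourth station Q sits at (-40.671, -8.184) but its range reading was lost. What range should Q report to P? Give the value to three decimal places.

eq1: (x − 46.062)² + (y + 5.386)² = 30.0533917813²
eq2: (x − 8.705)² + (y + 40.618)² = 33.4417287205²
eq3: (x − 9.624)² + (y + 22.594)² = 34.4272337007²
eq3−eq1, eq3−eq2 (x²,y² cancel):
  72.876·x + 34.416·y = 1829.634691
  -1.838·x − 36.048·y = 1189.373937
det = 72.876·-36.048 − 34.416·-1.838 = -2563.777440
x = (1829.634691·-36.048 − 34.416·1189.373937) / -2563.777440 = 41.691671
y = (72.876·1189.373937 − 1829.634691·-1.838) / -2563.777440 = -35.119930
|P − Q| = √((41.691671 − -40.671)² + (-35.119930 − -8.184)²) = 86.655374

86.655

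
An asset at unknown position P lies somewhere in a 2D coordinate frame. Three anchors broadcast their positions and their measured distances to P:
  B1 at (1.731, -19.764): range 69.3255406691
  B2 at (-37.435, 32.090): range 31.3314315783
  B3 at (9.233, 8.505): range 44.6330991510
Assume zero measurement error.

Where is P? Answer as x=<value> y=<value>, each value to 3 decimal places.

x=-10.706 y=48.437

eq1: (x − 1.731)² + (y + 19.764)² = 69.3255406691²
eq2: (x + 37.435)² + (y − 32.090)² = 31.3314315783²
eq3: (x − 9.233)² + (y − 8.505)² = 44.6330991510²
eq3−eq2, eq3−eq1 (x²,y² cancel):
  -93.336·x + 47.170·y = 3284.018946
  -15.004·x − 56.538·y = -2577.888306
det = -93.336·-56.538 − 47.170·-15.004 = 5984.769448
x = (3284.018946·-56.538 − 47.170·-2577.888306) / 5984.769448 = -10.705988
y = (-93.336·-2577.888306 − 3284.018946·-15.004) / 5984.769448 = 48.436820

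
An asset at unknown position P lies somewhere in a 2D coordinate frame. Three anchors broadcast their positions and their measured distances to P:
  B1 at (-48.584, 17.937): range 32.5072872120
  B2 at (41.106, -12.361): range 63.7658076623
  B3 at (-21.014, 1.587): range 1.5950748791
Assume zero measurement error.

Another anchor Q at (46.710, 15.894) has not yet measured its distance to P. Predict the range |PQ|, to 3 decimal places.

eq1: (x + 48.584)² + (y − 17.937)² = 32.5072872120²
eq2: (x − 41.106)² + (y + 12.361)² = 63.7658076623²
eq3: (x + 21.014)² + (y − 1.587)² = 1.5950748791²
eq2−eq3, eq2−eq1 (x²,y² cancel):
  -124.240·x + 27.896·y = 2665.143171
  -179.380·x + 60.596·y = 3848.997973
det = -124.240·60.596 − 27.896·-179.380 = -2524.462560
x = (2665.143171·60.596 − 27.896·3848.997973) / -2524.462560 = -21.440353
y = (-124.240·3848.997973 − 2665.143171·-179.380) / -2524.462560 = 0.049962
|P − Q| = √((-21.440353 − 46.710)² + (0.049962 − 15.894)²) = 69.967879

69.968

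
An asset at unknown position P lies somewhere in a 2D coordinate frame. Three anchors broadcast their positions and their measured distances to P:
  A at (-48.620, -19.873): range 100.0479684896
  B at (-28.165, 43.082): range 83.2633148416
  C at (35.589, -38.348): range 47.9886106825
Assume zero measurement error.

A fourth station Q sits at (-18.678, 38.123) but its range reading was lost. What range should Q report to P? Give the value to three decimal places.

eq1: (x + 48.620)² + (y + 19.873)² = 100.0479684896²
eq2: (x + 28.165)² + (y − 43.082)² = 83.2633148416²
eq3: (x − 35.589)² + (y + 38.348)² = 47.9886106825²
eq3−eq1, eq3−eq2 (x²,y² cancel):
  -168.418·x + 36.950·y = -7684.994740
  -127.508·x + 162.860·y = -4717.692919
det = -168.418·162.860 − 36.950·-127.508 = -22717.134880
x = (-7684.994740·162.860 − 36.950·-4717.692919) / -22717.134880 = 47.420570
y = (-168.418·-4717.692919 − -7684.994740·-127.508) / -22717.134880 = 8.159211
|P − Q| = √((47.420570 − -18.678)² + (8.159211 − 38.123)²) = 72.573064

72.573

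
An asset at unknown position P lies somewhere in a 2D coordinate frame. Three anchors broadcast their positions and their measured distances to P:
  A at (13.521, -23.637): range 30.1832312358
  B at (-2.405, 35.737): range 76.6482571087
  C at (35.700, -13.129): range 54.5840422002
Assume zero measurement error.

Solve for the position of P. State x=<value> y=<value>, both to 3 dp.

x=-11.608 y=-40.357

eq1: (x − 13.521)² + (y + 23.637)² = 30.1832312358²
eq2: (x + 2.405)² + (y − 35.737)² = 76.6482571087²
eq3: (x − 35.700)² + (y + 13.129)² = 54.5840422002²
eq1−eq2, eq1−eq3 (x²,y² cancel):
  -31.852·x + 118.748·y = -4422.535886
  44.358·x + 21.016·y = -1363.054784
det = -31.852·21.016 − 118.748·44.358 = -5936.825416
x = (-4422.535886·21.016 − 118.748·-1363.054784) / -5936.825416 = -11.608227
y = (-31.852·-1363.054784 − -4422.535886·44.358) / -5936.825416 = -40.356731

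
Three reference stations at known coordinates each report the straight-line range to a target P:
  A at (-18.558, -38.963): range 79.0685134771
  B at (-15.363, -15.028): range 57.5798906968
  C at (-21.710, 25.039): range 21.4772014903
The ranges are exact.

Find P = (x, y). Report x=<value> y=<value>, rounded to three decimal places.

x=-39.322 y=37.330

eq1: (x + 18.558)² + (y + 38.963)² = 79.0685134771²
eq2: (x + 15.363)² + (y + 15.028)² = 57.5798906968²
eq3: (x + 21.710)² + (y − 25.039)² = 21.4772014903²
eq3−eq1, eq3−eq2 (x²,y² cancel):
  6.304·x − 128.004·y = -5026.320528
  12.694·x − 80.134·y = -3490.586697
det = 6.304·-80.134 − -128.004·12.694 = 1119.718040
x = (-5026.320528·-80.134 − -128.004·-3490.586697) / 1119.718040 = -39.322302
y = (6.304·-3490.586697 − -5026.320528·12.694) / 1119.718040 = 37.330339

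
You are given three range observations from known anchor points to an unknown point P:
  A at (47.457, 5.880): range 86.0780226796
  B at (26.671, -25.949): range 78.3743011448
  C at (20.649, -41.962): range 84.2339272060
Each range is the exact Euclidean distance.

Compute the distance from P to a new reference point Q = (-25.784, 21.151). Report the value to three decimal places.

12.076

eq1: (x − 47.457)² + (y − 5.880)² = 86.0780226796²
eq2: (x − 26.671)² + (y + 25.949)² = 78.3743011448²
eq3: (x − 20.649)² + (y + 41.962)² = 84.2339272060²
eq1−eq3, eq1−eq2 (x²,y² cancel):
  -53.616·x − 95.684·y = 214.520892
  -41.572·x − 63.658·y = 364.846501
det = -53.616·-63.658 − -95.684·-41.572 = -564.687920
x = (214.520892·-63.658 − -95.684·364.846501) / -564.687920 = -37.638492
y = (-53.616·364.846501 − 214.520892·-41.572) / -564.687920 = 18.848548
|P − Q| = √((-37.638492 − -25.784)² + (18.848548 − 21.151)²) = 12.076020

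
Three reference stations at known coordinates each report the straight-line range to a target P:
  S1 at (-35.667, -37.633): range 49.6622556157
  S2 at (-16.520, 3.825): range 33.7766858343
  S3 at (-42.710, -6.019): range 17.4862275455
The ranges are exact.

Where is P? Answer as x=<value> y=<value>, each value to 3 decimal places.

x=-49.728 y=9.997

eq1: (x + 35.667)² + (y + 37.633)² = 49.6622556157²
eq2: (x + 16.520)² + (y − 3.825)² = 33.7766858343²
eq3: (x + 42.710)² + (y + 6.019)² = 17.4862275455²
eq3−eq1, eq3−eq2 (x²,y² cancel):
  14.086·x − 63.228·y = -1332.566362
  52.380·x + 19.688·y = -2407.927788
det = 14.086·19.688 − -63.228·52.380 = 3589.207808
x = (-1332.566362·19.688 − -63.228·-2407.927788) / 3589.207808 = -49.727972
y = (14.086·-2407.927788 − -1332.566362·52.380) / 3589.207808 = 9.997124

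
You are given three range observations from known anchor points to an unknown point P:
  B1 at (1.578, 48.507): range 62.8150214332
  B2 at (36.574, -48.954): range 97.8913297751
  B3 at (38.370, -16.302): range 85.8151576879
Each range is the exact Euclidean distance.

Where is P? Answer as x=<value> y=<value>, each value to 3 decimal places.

x=-44.536 y=5.854

eq1: (x − 1.578)² + (y − 48.507)² = 62.8150214332²
eq2: (x − 36.574)² + (y + 48.954)² = 97.8913297751²
eq3: (x − 38.370)² + (y + 16.302)² = 85.8151576879²
eq2−eq1, eq2−eq3 (x²,y² cancel):
  -69.992·x + 194.922·y = 4258.253068
  3.592·x + 65.304·y = 222.331668
det = -69.992·65.304 − 194.922·3.592 = -5270.917392
x = (4258.253068·65.304 − 194.922·222.331668) / -5270.917392 = -44.535630
y = (-69.992·222.331668 − 4258.253068·3.592) / -5270.917392 = 5.854215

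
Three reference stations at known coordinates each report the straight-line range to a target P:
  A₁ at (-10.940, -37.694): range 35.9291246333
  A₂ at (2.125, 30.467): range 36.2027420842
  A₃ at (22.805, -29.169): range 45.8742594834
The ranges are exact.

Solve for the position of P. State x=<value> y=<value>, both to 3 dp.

eq1: (x + 10.940)² + (y + 37.694)² = 35.9291246333²
eq2: (x − 2.125)² + (y − 30.467)² = 36.2027420842²
eq3: (x − 22.805)² + (y + 29.169)² = 45.8742594834²
eq3−eq1, eq3−eq2 (x²,y² cancel):
  -67.490·x − 17.050·y = 983.168336
  -41.360·x + 119.272·y = 355.664277
det = -67.490·119.272 − -17.050·-41.360 = -8754.855280
x = (983.168336·119.272 − -17.050·355.664277) / -8754.855280 = -14.086872
y = (-67.490·355.664277 − 983.168336·-41.360) / -8754.855280 = -1.902951

x=-14.087 y=-1.903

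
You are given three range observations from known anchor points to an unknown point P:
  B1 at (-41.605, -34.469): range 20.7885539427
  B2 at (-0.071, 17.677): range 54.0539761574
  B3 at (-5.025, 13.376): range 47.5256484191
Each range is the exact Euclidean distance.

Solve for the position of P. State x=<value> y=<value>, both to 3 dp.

x=-44.001 y=-13.819

eq1: (x + 41.605)² + (y + 34.469)² = 20.7885539427²
eq2: (x + 0.071)² + (y − 17.677)² = 54.0539761574²
eq3: (x + 5.025)² + (y − 13.376)² = 47.5256484191²
eq1−eq3, eq1−eq2 (x²,y² cancel):
  73.160·x + 95.690·y = -4541.443268
  83.068·x + 104.292·y = -5096.274979
det = 73.160·104.292 − 95.690·83.068 = -318.774200
x = (-4541.443268·104.292 − 95.690·-5096.274979) / -318.774200 = -44.000899
y = (73.160·-5096.274979 − -4541.443268·83.068) / -318.774200 = -13.818972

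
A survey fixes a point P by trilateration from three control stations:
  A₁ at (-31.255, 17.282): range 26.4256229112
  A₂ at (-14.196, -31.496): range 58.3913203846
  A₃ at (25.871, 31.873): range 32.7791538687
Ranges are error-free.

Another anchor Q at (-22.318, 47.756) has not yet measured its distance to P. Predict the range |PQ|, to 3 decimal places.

eq1: (x + 31.255)² + (y − 17.282)² = 26.4256229112²
eq2: (x + 14.196)² + (y + 31.496)² = 58.3913203846²
eq3: (x − 25.871)² + (y − 31.873)² = 32.7791538687²
eq3−eq1, eq3−eq2 (x²,y² cancel):
  -114.252·x − 29.182·y = -33.494839
  -80.134·x − 126.738·y = -2826.745706
det = -114.252·-126.738 − -29.182·-80.134 = 12141.599588
x = (-33.494839·-126.738 − -29.182·-2826.745706) / 12141.599588 = -6.444375
y = (-114.252·-2826.745706 − -33.494839·-80.134) / 12141.599588 = 26.378507
|P − Q| = √((-6.444375 − -22.318)² + (26.378507 − 47.756)²) = 26.626475

26.626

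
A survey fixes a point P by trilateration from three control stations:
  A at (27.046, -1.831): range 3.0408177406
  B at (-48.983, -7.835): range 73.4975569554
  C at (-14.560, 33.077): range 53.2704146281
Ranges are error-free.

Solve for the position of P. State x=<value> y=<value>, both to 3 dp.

eq1: (x − 27.046)² + (y + 1.831)² = 3.0408177406²
eq2: (x + 48.983)² + (y + 7.835)² = 73.4975569554²
eq3: (x + 14.560)² + (y − 33.077)² = 53.2704146281²
eq3−eq1, eq3−eq2 (x²,y² cancel):
  83.212·x − 69.816·y = 2257.247650
  -68.846·x − 81.824·y = -1409.513819
det = 83.212·-81.824 − -69.816·-68.846 = -11615.291024
x = (2257.247650·-81.824 − -69.816·-1409.513819) / -11615.291024 = 24.373358
y = (83.212·-1409.513819 − 2257.247650·-68.846) / -11615.291024 = -3.281365

x=24.373 y=-3.281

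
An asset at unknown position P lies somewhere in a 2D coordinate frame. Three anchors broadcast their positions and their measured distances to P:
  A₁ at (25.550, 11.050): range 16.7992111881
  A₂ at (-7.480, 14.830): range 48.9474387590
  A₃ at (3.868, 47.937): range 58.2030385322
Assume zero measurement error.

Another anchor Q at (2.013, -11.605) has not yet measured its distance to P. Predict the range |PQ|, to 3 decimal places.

40.207

eq1: (x − 25.550)² + (y − 11.050)² = 16.7992111881²
eq2: (x + 7.480)² + (y − 14.830)² = 48.9474387590²
eq3: (x − 3.868)² + (y − 47.937)² = 58.2030385322²
eq3−eq2, eq3−eq1 (x²,y² cancel):
  -22.696·x − 66.214·y = -1045.296160
  43.364·x − 73.774·y = 1567.367805
det = -22.696·-73.774 − -66.214·43.364 = 4545.678600
x = (-1045.296160·-73.774 − -66.214·1567.367805) / 4545.678600 = 39.795460
y = (-22.696·1567.367805 − -1045.296160·43.364) / 4545.678600 = 2.146048
|P − Q| = √((39.795460 − 2.013)² + (2.146048 − -11.605)²) = 40.207034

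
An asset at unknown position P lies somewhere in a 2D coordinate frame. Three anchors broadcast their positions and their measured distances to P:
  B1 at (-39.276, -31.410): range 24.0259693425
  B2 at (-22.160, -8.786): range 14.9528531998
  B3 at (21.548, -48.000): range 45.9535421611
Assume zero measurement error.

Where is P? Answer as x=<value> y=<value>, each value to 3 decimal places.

eq1: (x + 39.276)² + (y + 31.410)² = 24.0259693425²
eq2: (x + 22.160)² + (y + 8.786)² = 14.9528531998²
eq3: (x − 21.548)² + (y + 48.000)² = 45.9535421611²
eq2−eq3, eq2−eq1 (x²,y² cancel):
  87.416·x − 78.428·y = 311.916690
  -34.232·x − 45.248·y = 1607.273496
det = 87.416·-45.248 − -78.428·-34.232 = -6640.146464
x = (311.916690·-45.248 − -78.428·1607.273496) / -6640.146464 = -16.858309
y = (87.416·1607.273496 − 311.916690·-34.232) / -6640.146464 = -22.767412

x=-16.858 y=-22.767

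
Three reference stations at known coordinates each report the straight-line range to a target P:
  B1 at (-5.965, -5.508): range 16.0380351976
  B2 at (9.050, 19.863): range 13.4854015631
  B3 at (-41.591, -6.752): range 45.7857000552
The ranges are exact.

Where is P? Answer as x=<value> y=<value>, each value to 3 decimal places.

eq1: (x + 5.965)² + (y + 5.508)² = 16.0380351976²
eq2: (x − 9.050)² + (y − 19.863)² = 13.4854015631²
eq3: (x + 41.591)² + (y + 6.752)² = 45.7857000552²
eq2−eq1, eq2−eq3 (x²,y² cancel):
  -30.030·x − 50.742·y = -485.884498
  -101.282·x − 53.230·y = -615.514758
det = -30.030·-53.230 − -50.742·-101.282 = -3540.754344
x = (-485.884498·-53.230 − -50.742·-615.514758) / -3540.754344 = 1.516292
y = (-30.030·-615.514758 − -485.884498·-101.282) / -3540.754344 = 8.678220

x=1.516 y=8.678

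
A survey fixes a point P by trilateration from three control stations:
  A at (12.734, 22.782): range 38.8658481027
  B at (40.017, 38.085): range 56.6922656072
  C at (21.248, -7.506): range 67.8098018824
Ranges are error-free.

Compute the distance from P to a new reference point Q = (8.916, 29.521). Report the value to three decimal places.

eq1: (x − 12.734)² + (y − 22.782)² = 38.8658481027²
eq2: (x − 40.017)² + (y − 38.085)² = 56.6922656072²
eq3: (x − 21.248)² + (y + 7.506)² = 67.8098018824²
eq2−eq1, eq2−eq3 (x²,y² cancel):
  -54.566·x − 30.606·y = -667.194403
  -37.538·x − 91.182·y = -3928.166226
det = -54.566·-91.182 − -30.606·-37.538 = 3826.548984
x = (-667.194403·-91.182 − -30.606·-3928.166226) / 3826.548984 = -15.520338
y = (-54.566·-3928.166226 − -667.194403·-37.538) / 3826.548984 = 49.469947
|P − Q| = √((-15.520338 − 8.916)² + (49.469947 − 29.521)²) = 31.545128

31.545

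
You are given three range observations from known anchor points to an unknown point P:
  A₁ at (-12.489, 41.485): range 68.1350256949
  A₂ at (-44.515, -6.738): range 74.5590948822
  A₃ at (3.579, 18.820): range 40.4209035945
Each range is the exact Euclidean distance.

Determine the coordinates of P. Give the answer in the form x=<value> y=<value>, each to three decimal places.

eq1: (x + 12.489)² + (y − 41.485)² = 68.1350256949²
eq2: (x + 44.515)² + (y + 6.738)² = 74.5590948822²
eq3: (x − 3.579)² + (y − 18.820)² = 40.4209035945²
eq2−eq3, eq2−eq1 (x²,y² cancel):
  96.188·x + 51.116·y = 2265.224954
  64.052·x + 96.446·y = 766.671380
det = 96.188·96.446 − 51.116·64.052 = 6002.865816
x = (2265.224954·96.446 − 51.116·766.671380) / 6002.865816 = 29.866187
y = (96.188·766.671380 − 2265.224954·64.052) / 6002.865816 = -11.885590

x=29.866 y=-11.886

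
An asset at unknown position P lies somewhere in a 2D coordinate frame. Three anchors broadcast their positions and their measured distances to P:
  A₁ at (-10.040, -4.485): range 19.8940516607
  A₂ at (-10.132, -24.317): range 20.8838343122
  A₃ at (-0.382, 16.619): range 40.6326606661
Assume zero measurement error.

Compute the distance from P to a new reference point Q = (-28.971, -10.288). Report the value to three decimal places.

3.206

eq1: (x + 10.040)² + (y + 4.485)² = 19.8940516607²
eq2: (x + 10.132)² + (y + 24.317)² = 20.8838343122²
eq3: (x + 0.382)² + (y − 16.619)² = 40.6326606661²
eq3−eq1, eq3−eq2 (x²,y² cancel):
  -19.316·x − 42.208·y = 1099.819561
  -19.500·x − 81.872·y = 1632.515405
det = -19.316·-81.872 − -42.208·-19.500 = 758.383552
x = (1099.819561·-81.872 − -42.208·1632.515405) / 758.383552 = -27.874045
y = (-19.316·1632.515405 − 1099.819561·-19.500) / 758.383552 = -13.300903
|P − Q| = √((-27.874045 − -28.971)² + (-13.300903 − -10.288)²) = 3.206384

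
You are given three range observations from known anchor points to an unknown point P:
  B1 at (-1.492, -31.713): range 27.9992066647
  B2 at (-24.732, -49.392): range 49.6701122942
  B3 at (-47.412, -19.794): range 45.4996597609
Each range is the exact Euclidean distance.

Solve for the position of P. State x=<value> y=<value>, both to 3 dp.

eq1: (x + 1.492)² + (y + 31.713)² = 27.9992066647²
eq2: (x + 24.732)² + (y + 49.392)² = 49.6701122942²
eq3: (x + 47.412)² + (y + 19.794)² = 45.4996597609²
eq2−eq1, eq2−eq3 (x²,y² cancel):
  46.480·x + 35.358·y = -360.136574
  -45.360·x + 59.196·y = -14.640291
det = 46.480·59.196 − 35.358·-45.360 = 4355.268960
x = (-360.136574·59.196 − 35.358·-14.640291) / 4355.268960 = -4.776052
y = (46.480·-14.640291 − -360.136574·-45.360) / 4355.268960 = -3.907055

x=-4.776 y=-3.907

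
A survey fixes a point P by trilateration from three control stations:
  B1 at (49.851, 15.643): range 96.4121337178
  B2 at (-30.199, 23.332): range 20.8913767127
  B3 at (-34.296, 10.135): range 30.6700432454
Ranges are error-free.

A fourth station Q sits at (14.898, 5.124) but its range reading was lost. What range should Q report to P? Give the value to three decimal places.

67.779

eq1: (x − 49.851)² + (y − 15.643)² = 96.4121337178²
eq2: (x + 30.199)² + (y − 23.332)² = 20.8913767127²
eq3: (x + 34.296)² + (y − 10.135)² = 30.6700432454²
eq1−eq2, eq1−eq3 (x²,y² cancel):
  -160.100·x + 15.378·y = 7585.386082
  -168.294·x − 11.016·y = 6903.756166
det = -160.100·-11.016 − 15.378·-168.294 = 4351.686732
x = (7585.386082·-11.016 − 15.378·6903.756166) / 4351.686732 = -43.598399
y = (-160.100·6903.756166 − 7585.386082·-168.294) / 4351.686732 = 39.360279
|P − Q| = √((-43.598399 − 14.898)² + (39.360279 − 5.124)²) = 67.778695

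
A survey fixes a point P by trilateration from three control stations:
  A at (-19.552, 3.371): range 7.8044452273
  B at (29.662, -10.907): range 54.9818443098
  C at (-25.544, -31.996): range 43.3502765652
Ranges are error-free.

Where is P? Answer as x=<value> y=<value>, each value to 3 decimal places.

x=-20.730 y=11.086

eq1: (x + 19.552)² + (y − 3.371)² = 7.8044452273²
eq2: (x − 29.662)² + (y + 10.907)² = 54.9818443098²
eq3: (x + 25.544)² + (y + 31.996)² = 43.3502765652²
eq2−eq3, eq2−eq1 (x²,y² cancel):
  -110.412·x − 42.178·y = 1821.199784
  -98.428·x + 28.556·y = 2356.941290
det = -110.412·28.556 − -42.178·-98.428 = -7304.421256
x = (1821.199784·28.556 − -42.178·2356.941290) / -7304.421256 = -20.729534
y = (-110.412·2356.941290 − 1821.199784·-98.428) / -7304.421256 = 11.086101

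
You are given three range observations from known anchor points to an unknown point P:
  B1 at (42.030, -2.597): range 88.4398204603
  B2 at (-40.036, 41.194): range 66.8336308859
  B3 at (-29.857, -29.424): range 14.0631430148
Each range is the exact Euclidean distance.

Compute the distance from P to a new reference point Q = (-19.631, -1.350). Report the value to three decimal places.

33.909

eq1: (x − 42.030)² + (y + 2.597)² = 88.4398204603²
eq2: (x + 40.036)² + (y − 41.194)² = 66.8336308859²
eq3: (x + 29.857)² + (y + 29.424)² = 14.0631430148²
eq3−eq2, eq3−eq1 (x²,y² cancel):
  -20.358·x + 141.236·y = -2726.347519
  143.774·x + 53.654·y = -7607.776768
det = -20.358·53.654 − 141.236·143.774 = -21398.352796
x = (-2726.347519·53.654 − 141.236·-7607.776768) / -21398.352796 = -43.377755
y = (-20.358·-7607.776768 − -2726.347519·143.774) / -21398.352796 = -25.556033
|P − Q| = √((-43.377755 − -19.631)² + (-25.556033 − -1.350)²) = 33.909297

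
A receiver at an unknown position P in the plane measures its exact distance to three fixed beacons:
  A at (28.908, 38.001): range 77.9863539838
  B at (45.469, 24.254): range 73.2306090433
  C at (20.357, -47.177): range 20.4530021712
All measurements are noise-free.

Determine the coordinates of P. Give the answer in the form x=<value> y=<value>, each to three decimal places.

eq1: (x − 28.908)² + (y − 38.001)² = 77.9863539838²
eq2: (x − 45.469)² + (y − 24.254)² = 73.2306090433²
eq3: (x − 20.357)² + (y + 47.177)² = 20.4530021712²
eq2−eq3, eq2−eq1 (x²,y² cancel):
  -50.224·x − 142.862·y = 4928.787104
  -33.122·x + 27.494·y = -1095.087319
det = -50.224·27.494 − -142.862·-33.122 = -6112.733820
x = (4928.787104·27.494 − -142.862·-1095.087319) / -6112.733820 = 3.424702
y = (-50.224·-1095.087319 − 4928.787104·-33.122) / -6112.733820 = -35.704311

x=3.425 y=-35.704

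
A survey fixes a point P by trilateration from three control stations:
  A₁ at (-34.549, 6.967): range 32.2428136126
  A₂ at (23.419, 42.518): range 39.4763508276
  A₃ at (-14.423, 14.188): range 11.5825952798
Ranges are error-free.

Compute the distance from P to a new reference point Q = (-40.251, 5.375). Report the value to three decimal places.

eq1: (x + 34.549)² + (y − 6.967)² = 32.2428136126²
eq2: (x − 23.419)² + (y − 42.518)² = 39.4763508276²
eq3: (x + 14.423)² + (y − 14.188)² = 11.5825952798²
eq3−eq2, eq3−eq1 (x²,y² cancel):
  75.684·x + 56.660·y = 522.681851
  -40.252·x − 14.442·y = -72.592299
det = 75.684·-14.442 − 56.660·-40.252 = 1187.649992
x = (522.681851·-14.442 − 56.660·-72.592299) / 1187.649992 = -2.892680
y = (75.684·-72.592299 − 522.681851·-40.252) / 1187.649992 = 13.088801
|P − Q| = √((-2.892680 − -40.251)² + (13.088801 − 5.375)²) = 38.146386

38.146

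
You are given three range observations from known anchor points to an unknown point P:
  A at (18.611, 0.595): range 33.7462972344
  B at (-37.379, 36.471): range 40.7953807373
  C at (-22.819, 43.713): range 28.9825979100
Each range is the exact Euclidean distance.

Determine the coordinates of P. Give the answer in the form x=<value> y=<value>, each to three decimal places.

eq1: (x − 18.611)² + (y − 0.595)² = 33.7462972344²
eq2: (x + 37.379)² + (y − 36.471)² = 40.7953807373²
eq3: (x + 22.819)² + (y − 43.713)² = 28.9825979100²
eq2−eq3, eq2−eq1 (x²,y² cancel):
  29.120·x + 14.484·y = 528.481756
  111.980·x − 71.752·y = -1855.149624
det = 29.120·-71.752 − 14.484·111.980 = -3711.336560
x = (528.481756·-71.752 − 14.484·-1855.149624) / -3711.336560 = 2.977266
y = (29.120·-1855.149624 − 528.481756·111.980) / -3711.336560 = 30.501503

x=2.977 y=30.502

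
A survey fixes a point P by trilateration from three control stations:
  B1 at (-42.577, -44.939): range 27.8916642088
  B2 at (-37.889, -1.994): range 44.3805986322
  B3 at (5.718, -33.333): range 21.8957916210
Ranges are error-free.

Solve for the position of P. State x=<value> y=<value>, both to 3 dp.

x=-15.111 y=-40.084

eq1: (x + 42.577)² + (y + 44.939)² = 27.8916642088²
eq2: (x + 37.889)² + (y + 1.994)² = 44.3805986322²
eq3: (x − 5.718)² + (y + 33.333)² = 21.8957916210²
eq1−eq3, eq1−eq2 (x²,y² cancel):
  96.590·x + 23.212·y = -2390.010995
  9.376·x + 85.890·y = -3584.454896
det = 96.590·85.890 − 23.212·9.376 = 8078.479388
x = (-2390.010995·85.890 − 23.212·-3584.454896) / 8078.479388 = -15.111220
y = (96.590·-3584.454896 − -2390.010995·9.376) / 8078.479388 = -40.083503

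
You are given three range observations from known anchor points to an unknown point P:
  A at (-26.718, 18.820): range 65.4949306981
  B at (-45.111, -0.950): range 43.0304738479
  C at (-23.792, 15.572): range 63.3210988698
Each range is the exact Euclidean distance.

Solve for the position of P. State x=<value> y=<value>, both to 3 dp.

eq1: (x + 26.718)² + (y − 18.820)² = 65.4949306981²
eq2: (x + 45.111)² + (y + 0.950)² = 43.0304738479²
eq3: (x + 23.792)² + (y − 15.572)² = 63.3210988698²
eq2−eq1, eq2−eq3 (x²,y² cancel):
  36.786·x + 39.540·y = -3405.825165
  42.638·x + 33.044·y = -3385.298256
det = 36.786·33.044 − 39.540·42.638 = -470.349936
x = (-3405.825165·33.044 − 39.540·-3385.298256) / -470.349936 = -45.312234
y = (36.786·-3385.298256 − -3405.825165·42.638) / -470.349936 = -43.980003

x=-45.312 y=-43.980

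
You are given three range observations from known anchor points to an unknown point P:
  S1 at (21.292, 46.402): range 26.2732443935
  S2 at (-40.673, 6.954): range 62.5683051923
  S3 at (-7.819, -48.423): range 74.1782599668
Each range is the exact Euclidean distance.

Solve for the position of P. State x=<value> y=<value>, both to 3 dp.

eq1: (x − 21.292)² + (y − 46.402)² = 26.2732443935²
eq2: (x + 40.673)² + (y − 6.954)² = 62.5683051923²
eq3: (x + 7.819)² + (y + 48.423)² = 74.1782599668²
eq1−eq2, eq1−eq3 (x²,y² cancel):
  -123.930·x − 78.896·y = -4128.353267
  -58.222·x − 189.650·y = -5012.702059
det = -123.930·-189.650 − -78.896·-58.222 = 18909.841588
x = (-4128.353267·-189.650 − -78.896·-5012.702059) / 18909.841588 = 20.489863
y = (-123.930·-5012.702059 − -4128.353267·-58.222) / 18909.841588 = 20.141003

x=20.490 y=20.141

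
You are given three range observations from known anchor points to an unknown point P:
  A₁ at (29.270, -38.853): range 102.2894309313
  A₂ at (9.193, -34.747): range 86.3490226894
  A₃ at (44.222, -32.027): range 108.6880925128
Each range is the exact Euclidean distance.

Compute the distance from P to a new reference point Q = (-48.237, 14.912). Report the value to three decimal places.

eq1: (x − 29.270)² + (y + 38.853)² = 102.2894309313²
eq2: (x − 9.193)² + (y + 34.747)² = 86.3490226894²
eq3: (x − 44.222)² + (y + 32.027)² = 108.6880925128²
eq3−eq2, eq3−eq1 (x²,y² cancel):
  -70.058·x − 5.440·y = 2667.498980
  -29.904·x − 13.652·y = 734.948270
det = -70.058·-13.652 − -5.440·-29.904 = 793.754056
x = (2667.498980·-13.652 − -5.440·734.948270) / 793.754056 = -40.842094
y = (-70.058·734.948270 − 2667.498980·-29.904) / 793.754056 = 35.628018
|P − Q| = √((-40.842094 − -48.237)² + (35.628018 − 14.912)²) = 21.996319

21.996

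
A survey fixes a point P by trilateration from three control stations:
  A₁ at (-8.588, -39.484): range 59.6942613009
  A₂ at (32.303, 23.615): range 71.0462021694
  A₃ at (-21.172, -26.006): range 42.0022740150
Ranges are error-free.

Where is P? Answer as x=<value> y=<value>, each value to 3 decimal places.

eq1: (x + 8.588)² + (y + 39.484)² = 59.6942613009²
eq2: (x − 32.303)² + (y − 23.615)² = 71.0462021694²
eq3: (x + 21.172)² + (y + 26.006)² = 42.0022740150²
eq2−eq3, eq2−eq1 (x²,y² cancel):
  -106.950·x − 99.242·y = 2806.785406
  -81.782·x − 126.198·y = 1515.745976
det = -106.950·-126.198 − -99.242·-81.782 = 5380.666856
x = (2806.785406·-126.198 − -99.242·1515.745976) / 5380.666856 = -37.873566
y = (-106.950·1515.745976 − 2806.785406·-81.782) / 5380.666856 = 12.532925

x=-37.874 y=12.533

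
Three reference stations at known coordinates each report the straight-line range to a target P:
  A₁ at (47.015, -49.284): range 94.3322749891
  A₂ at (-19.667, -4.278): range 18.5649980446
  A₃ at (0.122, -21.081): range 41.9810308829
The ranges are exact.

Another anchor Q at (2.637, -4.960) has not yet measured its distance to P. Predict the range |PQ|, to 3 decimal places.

31.839

eq1: (x − 47.015)² + (y + 49.284)² = 94.3322749891²
eq2: (x + 19.667)² + (y + 4.278)² = 18.5649980446²
eq3: (x − 0.122)² + (y + 21.081)² = 41.9810308829²
eq3−eq2, eq3−eq1 (x²,y² cancel):
  -39.578·x + 33.606·y = 1378.416530
  93.786·x − 56.406·y = -2941.271715
det = -39.578·-56.406 − 33.606·93.786 = -919.335648
x = (1378.416530·-56.406 − 33.606·-2941.271715) / -919.335648 = -22.944193
y = (-39.578·-2941.271715 − 1378.416530·93.786) / -919.335648 = 13.995455
|P − Q| = √((-22.944193 − 2.637)² + (13.995455 − -4.960)²) = 31.838761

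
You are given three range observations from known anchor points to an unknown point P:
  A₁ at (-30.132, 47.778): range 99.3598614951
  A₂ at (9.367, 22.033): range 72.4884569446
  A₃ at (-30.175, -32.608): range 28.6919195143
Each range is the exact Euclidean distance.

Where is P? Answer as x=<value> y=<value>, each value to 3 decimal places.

x=-6.430 y=-48.713

eq1: (x + 30.132)² + (y − 47.778)² = 99.3598614951²
eq2: (x − 9.367)² + (y − 22.033)² = 72.4884569446²
eq3: (x + 30.175)² + (y + 32.608)² = 28.6919195143²
eq2−eq3, eq2−eq1 (x²,y² cancel):
  -79.084·x − 109.282·y = 5831.968656
  -78.998·x + 51.490·y = -2000.324756
det = -79.084·51.490 − -109.282·-78.998 = -12705.094596
x = (5831.968656·51.490 − -109.282·-2000.324756) / -12705.094596 = -6.429592
y = (-79.084·-2000.324756 − 5831.968656·-78.998) / -12705.094596 = -48.713336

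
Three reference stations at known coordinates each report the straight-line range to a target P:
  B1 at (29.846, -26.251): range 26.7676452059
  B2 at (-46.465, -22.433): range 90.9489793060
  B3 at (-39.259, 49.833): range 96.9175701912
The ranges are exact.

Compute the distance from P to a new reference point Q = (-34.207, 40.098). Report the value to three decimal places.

eq1: (x − 29.846)² + (y + 26.251)² = 26.7676452059²
eq2: (x + 46.465)² + (y + 22.433)² = 90.9489793060²
eq3: (x + 39.259)² + (y − 49.833)² = 96.9175701912²
eq2−eq3, eq2−eq1 (x²,y² cancel):
  14.412·x + 144.532·y = 241.062681
  152.622·x − 7.636·y = 6472.873010
det = 14.412·-7.636 − 144.532·152.622 = -22168.812936
x = (241.062681·-7.636 − 144.532·6472.873010) / -22168.812936 = 42.283637
y = (14.412·6472.873010 − 241.062681·152.622) / -22168.812936 = -2.548426
|P − Q| = √((42.283637 − -34.207)² + (-2.548426 − 40.098)²) = 87.575882

87.576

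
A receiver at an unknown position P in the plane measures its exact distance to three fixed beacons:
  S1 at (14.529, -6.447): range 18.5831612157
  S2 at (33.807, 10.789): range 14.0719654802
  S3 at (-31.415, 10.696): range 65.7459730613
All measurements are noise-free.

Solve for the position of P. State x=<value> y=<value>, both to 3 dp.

x=32.835 y=-3.249

eq1: (x − 14.529)² + (y + 6.447)² = 18.5831612157²
eq2: (x − 33.807)² + (y − 10.789)² = 14.0719654802²
eq3: (x + 31.415)² + (y − 10.696)² = 65.7459730613²
eq2−eq3, eq2−eq1 (x²,y² cancel):
  -130.444·x − 0.186·y = -4282.521890
  -38.556·x − 34.472·y = -1153.973788
det = -130.444·-34.472 − -0.186·-38.556 = 4489.494152
x = (-4282.521890·-34.472 − -0.186·-1153.973788) / 4489.494152 = 32.834981
y = (-130.444·-1153.973788 − -4282.521890·-38.556) / 4489.494152 = -3.249354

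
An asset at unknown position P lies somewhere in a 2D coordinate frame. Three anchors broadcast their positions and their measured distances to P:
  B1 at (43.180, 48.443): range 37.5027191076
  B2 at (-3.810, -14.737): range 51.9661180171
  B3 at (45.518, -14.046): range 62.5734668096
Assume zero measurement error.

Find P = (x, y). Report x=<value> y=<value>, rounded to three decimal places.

x=7.834 y=35.908

eq1: (x − 43.180)² + (y − 48.443)² = 37.5027191076²
eq2: (x + 3.810)² + (y + 14.737)² = 51.9661180171²
eq3: (x − 45.518)² + (y + 14.046)² = 62.5734668096²
eq3−eq2, eq3−eq1 (x²,y² cancel):
  -98.656·x − 1.382·y = -822.521844
  -4.676·x + 124.978·y = 4451.043017
det = -98.656·124.978 − -1.382·-4.676 = -12336.291800
x = (-822.521844·124.978 − -1.382·4451.043017) / -12336.291800 = 7.834266
y = (-98.656·4451.043017 − -822.521844·-4.676) / -12336.291800 = 35.907728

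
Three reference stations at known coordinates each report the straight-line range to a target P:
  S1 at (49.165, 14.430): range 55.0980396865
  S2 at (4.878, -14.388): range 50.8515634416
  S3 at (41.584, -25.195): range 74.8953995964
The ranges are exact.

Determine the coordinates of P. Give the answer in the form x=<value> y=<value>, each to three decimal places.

eq1: (x − 49.165)² + (y − 14.430)² = 55.0980396865²
eq2: (x − 4.878)² + (y + 14.388)² = 50.8515634416²
eq3: (x − 41.584)² + (y + 25.195)² = 74.8953995964²
eq3−eq1, eq3−eq2 (x²,y² cancel):
  15.162·x + 79.250·y = 2834.931947
  -73.412·x + 21.614·y = 890.231723
det = 15.162·21.614 − 79.250·-73.412 = 6145.612468
x = (2834.931947·21.614 − 79.250·890.231723) / 6145.612468 = -1.509474
y = (15.162·890.231723 − 2834.931947·-73.412) / 6145.612468 = 36.060803

x=-1.509 y=36.061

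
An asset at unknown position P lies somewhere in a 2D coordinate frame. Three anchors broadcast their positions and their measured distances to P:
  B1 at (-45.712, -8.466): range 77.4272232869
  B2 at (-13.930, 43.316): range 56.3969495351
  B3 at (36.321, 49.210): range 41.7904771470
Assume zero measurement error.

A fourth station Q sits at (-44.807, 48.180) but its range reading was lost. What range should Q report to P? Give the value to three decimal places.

eq1: (x + 45.712)² + (y + 8.466)² = 77.4272232869²
eq2: (x + 13.930)² + (y − 43.316)² = 56.3969495351²
eq3: (x − 36.321)² + (y − 49.210)² = 41.7904771470²
eq2−eq3, eq2−eq1 (x²,y² cancel):
  100.502·x + 11.788·y = 3104.690322
  -63.564·x − 103.564·y = -2723.419645
det = 100.502·-103.564 − 11.788·-63.564 = -9659.096696
x = (3104.690322·-103.564 − 11.788·-2723.419645) / -9659.096696 = 29.964549
y = (100.502·-2723.419645 − 3104.690322·-63.564) / -9659.096696 = 7.905769
|P − Q| = √((29.964549 − -44.807)² + (7.905769 − 48.180)²) = 84.928195

84.928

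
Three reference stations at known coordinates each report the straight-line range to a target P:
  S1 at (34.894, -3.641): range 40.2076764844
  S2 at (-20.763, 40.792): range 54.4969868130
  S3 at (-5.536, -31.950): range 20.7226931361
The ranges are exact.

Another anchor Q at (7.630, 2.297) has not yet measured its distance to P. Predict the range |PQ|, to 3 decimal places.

18.242

eq1: (x − 34.894)² + (y + 3.641)² = 40.2076764844²
eq2: (x + 20.763)² + (y − 40.792)² = 54.4969868130²
eq3: (x + 5.536)² + (y + 31.950)² = 20.7226931361²
eq2−eq3, eq2−eq1 (x²,y² cancel):
  30.454·x − 145.484·y = 1496.851924
  111.314·x − 88.866·y = 489.023007
det = 30.454·-88.866 − -145.484·111.314 = 13488.080812
x = (1496.851924·-88.866 − -145.484·489.023007) / 13488.080812 = -4.587326
y = (30.454·489.023007 − 1496.851924·111.314) / 13488.080812 = -11.249033
|P − Q| = √((-4.587326 − 7.630)² + (-11.249033 − 2.297)²) = 18.241657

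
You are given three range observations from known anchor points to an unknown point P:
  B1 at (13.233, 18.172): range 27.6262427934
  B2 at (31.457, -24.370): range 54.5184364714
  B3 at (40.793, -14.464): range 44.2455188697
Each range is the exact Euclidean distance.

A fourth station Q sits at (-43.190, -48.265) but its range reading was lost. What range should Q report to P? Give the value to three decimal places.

112.812

eq1: (x − 13.233)² + (y − 18.172)² = 27.6262427934²
eq2: (x − 31.457)² + (y + 24.370)² = 54.5184364714²
eq3: (x − 40.793)² + (y + 14.464)² = 44.2455188697²
eq2−eq3, eq2−eq1 (x²,y² cancel):
  18.672·x + 19.812·y = 1304.430371
  -36.448·x + 85.084·y = 1130.944748
det = 18.672·85.084 − 19.812·-36.448 = 2310.796224
x = (1304.430371·85.084 − 19.812·1130.944748) / 2310.796224 = 38.333054
y = (18.672·1130.944748 − 1304.430371·-36.448) / 2310.796224 = 29.713082
|P − Q| = √((38.333054 − -43.190)² + (29.713082 − -48.265)²) = 112.812188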